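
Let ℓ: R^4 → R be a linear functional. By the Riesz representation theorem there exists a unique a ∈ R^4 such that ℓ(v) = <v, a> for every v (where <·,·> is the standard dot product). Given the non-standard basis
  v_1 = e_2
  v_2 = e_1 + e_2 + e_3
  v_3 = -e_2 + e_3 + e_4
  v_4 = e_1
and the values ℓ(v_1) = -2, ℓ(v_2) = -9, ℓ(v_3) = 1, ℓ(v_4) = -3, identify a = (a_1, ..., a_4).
a = (-3, -2, -4, 3)

Write a = (a_1, ..., a_4) in the standard basis. For each basis vector v_i, ℓ(v_i) = <v_i, a> is a linear equation in the a_j's. Collect the n equations into a matrix system V a = ℓ, where row i of V is v_i (expressed in the standard basis). Since V is invertible (lower-triangular with 1s on the diagonal, up to permutation), solve by back-substitution:
  V =
[[0, 1, 0, 0],
 [1, 1, 1, 0],
 [0, -1, 1, 1],
 [1, 0, 0, 0]]
  V a = (-2, -9, 1, -3)
Solving gives a = (-3, -2, -4, 3).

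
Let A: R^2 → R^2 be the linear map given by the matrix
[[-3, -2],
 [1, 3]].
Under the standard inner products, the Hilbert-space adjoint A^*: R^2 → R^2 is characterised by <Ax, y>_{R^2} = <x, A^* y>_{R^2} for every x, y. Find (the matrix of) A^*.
A^* = A^T =
[[-3, 1],
 [-2, 3]]

For real matrices with standard dot products, the defining identity <Ax, y> = <x, A^* y> gives (Ax)^T y = x^T (A^*) y, i.e. x^T A^T y = x^T (A^*) y. Since this holds for all x, y, we must have A^* = A^T. Therefore
A^* =
[[-3, 1],
 [-2, 3]].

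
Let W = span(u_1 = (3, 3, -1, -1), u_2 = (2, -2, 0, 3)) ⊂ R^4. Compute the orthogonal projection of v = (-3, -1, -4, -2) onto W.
proj_W(v) = (-832/331, 40/331, 132/331, -522/331)

Set up U = [u_1 | ... | u_2] ∈ R^(4×2). The projector onto W = col(U) is P = U (U^T U)^(-1) U^T.
Compute U^T U =
  [20, -3]
  [-3, 17],
and U^T v = (-6, -10).
Solve U^T U · c = U^T v for the coefficients: c = (-132/331, -218/331). The projection is proj_W(v) = U c.
Check: (v - proj_W(v)) · u_1 = 0  (should be 0).
Check: (v - proj_W(v)) · u_2 = 0  (should be 0).
Result: proj_W(v) = (-832/331, 40/331, 132/331, -522/331).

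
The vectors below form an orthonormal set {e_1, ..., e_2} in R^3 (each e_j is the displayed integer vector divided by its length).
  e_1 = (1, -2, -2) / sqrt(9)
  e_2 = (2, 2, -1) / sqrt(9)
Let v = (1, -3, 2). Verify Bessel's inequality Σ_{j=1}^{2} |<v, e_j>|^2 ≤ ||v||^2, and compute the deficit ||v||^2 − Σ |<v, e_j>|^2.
Σ |<v, e_j>|^2 = 5; ||v||^2 = 14; deficit = 9

Write each e_j = u_j / sqrt(<u_j, u_j>) where u_j is the displayed integer vector. Then <v, e_j> = <v, u_j> / sqrt(<u_j, u_j>), so |<v, e_j>|^2 = <v, u_j>^2 / <u_j, u_j>.
Coefficients: <v, e_1> = 3/sqrt(9), <v, e_2> = -6/sqrt(9).
Square and sum: Σ |<v, e_j>|^2 = 5.
Compute ||v||^2 = v·v = 14.
Deficit = 14 − 5 = 9 ≥ 0, confirming Bessel's inequality. (The deficit equals ||v − Σ <v,e_j> e_j||^2, the squared distance from v to span{e_j}.)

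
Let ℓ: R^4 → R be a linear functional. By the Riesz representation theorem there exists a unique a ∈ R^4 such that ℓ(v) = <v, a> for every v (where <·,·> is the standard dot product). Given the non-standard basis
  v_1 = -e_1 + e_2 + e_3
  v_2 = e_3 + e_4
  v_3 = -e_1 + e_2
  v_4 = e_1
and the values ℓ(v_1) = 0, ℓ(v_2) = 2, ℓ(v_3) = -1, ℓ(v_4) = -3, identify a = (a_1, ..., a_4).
a = (-3, -4, 1, 1)

Write a = (a_1, ..., a_4) in the standard basis. For each basis vector v_i, ℓ(v_i) = <v_i, a> is a linear equation in the a_j's. Collect the n equations into a matrix system V a = ℓ, where row i of V is v_i (expressed in the standard basis). Since V is invertible (lower-triangular with 1s on the diagonal, up to permutation), solve by back-substitution:
  V =
[[-1, 1, 1, 0],
 [0, 0, 1, 1],
 [-1, 1, 0, 0],
 [1, 0, 0, 0]]
  V a = (0, 2, -1, -3)
Solving gives a = (-3, -4, 1, 1).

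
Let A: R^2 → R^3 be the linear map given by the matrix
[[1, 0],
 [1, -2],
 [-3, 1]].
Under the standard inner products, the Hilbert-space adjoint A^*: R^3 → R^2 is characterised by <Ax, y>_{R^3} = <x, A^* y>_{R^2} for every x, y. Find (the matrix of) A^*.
A^* = A^T =
[[1, 1, -3],
 [0, -2, 1]]

For real matrices with standard dot products, the defining identity <Ax, y> = <x, A^* y> gives (Ax)^T y = x^T (A^*) y, i.e. x^T A^T y = x^T (A^*) y. Since this holds for all x, y, we must have A^* = A^T. Therefore
A^* =
[[1, 1, -3],
 [0, -2, 1]].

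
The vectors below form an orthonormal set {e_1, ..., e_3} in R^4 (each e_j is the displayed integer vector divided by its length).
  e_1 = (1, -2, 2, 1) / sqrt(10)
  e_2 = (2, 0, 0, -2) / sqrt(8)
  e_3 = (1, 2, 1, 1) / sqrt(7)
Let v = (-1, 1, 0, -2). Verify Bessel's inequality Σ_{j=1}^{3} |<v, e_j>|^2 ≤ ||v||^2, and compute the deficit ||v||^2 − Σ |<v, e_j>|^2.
Σ |<v, e_j>|^2 = 22/7; ||v||^2 = 6; deficit = 20/7

Write each e_j = u_j / sqrt(<u_j, u_j>) where u_j is the displayed integer vector. Then <v, e_j> = <v, u_j> / sqrt(<u_j, u_j>), so |<v, e_j>|^2 = <v, u_j>^2 / <u_j, u_j>.
Coefficients: <v, e_1> = -5/sqrt(10), <v, e_2> = 2/sqrt(8), <v, e_3> = -1/sqrt(7).
Square and sum: Σ |<v, e_j>|^2 = 22/7.
Compute ||v||^2 = v·v = 6.
Deficit = 6 − 22/7 = 20/7 ≥ 0, confirming Bessel's inequality. (The deficit equals ||v − Σ <v,e_j> e_j||^2, the squared distance from v to span{e_j}.)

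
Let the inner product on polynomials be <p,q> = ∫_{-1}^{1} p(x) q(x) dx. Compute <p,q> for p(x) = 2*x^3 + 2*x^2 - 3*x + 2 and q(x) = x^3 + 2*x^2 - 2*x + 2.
<p,q> = 1754/105

Expand the product: p(x)·q(x) = 2*x^6 + 6*x^5 - 3*x^4 - 4*x^3 + 14*x^2 - 10*x + 4.
∫_{-1}^{1} of each monomial x^k gives [2/(k+1) if k even, 0 if k odd]. Integrating term-by-term (or equivalently evaluating the antiderivative F(x) = 2*x^7/7 + x^6 - 3*x^5/5 - x^4 + 14*x^3/3 - 5*x^2 + 4*x at the endpoints):
  F(1) − F(−1) = 352/105 − (-1402/105) = 1754/105.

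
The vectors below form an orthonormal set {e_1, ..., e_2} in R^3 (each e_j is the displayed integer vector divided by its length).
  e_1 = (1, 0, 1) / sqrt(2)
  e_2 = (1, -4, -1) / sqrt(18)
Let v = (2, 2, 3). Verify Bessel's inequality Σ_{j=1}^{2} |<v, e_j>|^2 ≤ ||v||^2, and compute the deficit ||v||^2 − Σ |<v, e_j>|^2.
Σ |<v, e_j>|^2 = 17; ||v||^2 = 17; deficit = 0

Write each e_j = u_j / sqrt(<u_j, u_j>) where u_j is the displayed integer vector. Then <v, e_j> = <v, u_j> / sqrt(<u_j, u_j>), so |<v, e_j>|^2 = <v, u_j>^2 / <u_j, u_j>.
Coefficients: <v, e_1> = 5/sqrt(2), <v, e_2> = -9/sqrt(18).
Square and sum: Σ |<v, e_j>|^2 = 17.
Compute ||v||^2 = v·v = 17.
Deficit = 17 − 17 = 0 ≥ 0, confirming Bessel's inequality. (The deficit equals ||v − Σ <v,e_j> e_j||^2, the squared distance from v to span{e_j}.)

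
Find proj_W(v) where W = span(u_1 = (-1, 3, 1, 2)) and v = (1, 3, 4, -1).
proj_W(v) = (-2/3, 2, 2/3, 4/3)

Set up U = [u_1 | ... | u_1] ∈ R^(4×1). The projector onto W = col(U) is P = U (U^T U)^(-1) U^T.
Compute U^T U =
  [15],
and U^T v = (10).
Solve U^T U · c = U^T v for the coefficients: c = (2/3). The projection is proj_W(v) = U c.
Check: (v - proj_W(v)) · u_1 = 0  (should be 0).
Result: proj_W(v) = (-2/3, 2, 2/3, 4/3).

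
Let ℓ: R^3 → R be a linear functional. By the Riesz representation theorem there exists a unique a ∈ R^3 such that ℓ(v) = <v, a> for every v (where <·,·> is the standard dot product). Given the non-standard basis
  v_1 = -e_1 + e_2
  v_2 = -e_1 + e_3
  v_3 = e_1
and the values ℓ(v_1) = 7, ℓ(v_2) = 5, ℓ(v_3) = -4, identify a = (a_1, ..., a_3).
a = (-4, 3, 1)

Write a = (a_1, ..., a_3) in the standard basis. For each basis vector v_i, ℓ(v_i) = <v_i, a> is a linear equation in the a_j's. Collect the n equations into a matrix system V a = ℓ, where row i of V is v_i (expressed in the standard basis). Since V is invertible (lower-triangular with 1s on the diagonal, up to permutation), solve by back-substitution:
  V =
[[-1, 1, 0],
 [-1, 0, 1],
 [1, 0, 0]]
  V a = (7, 5, -4)
Solving gives a = (-4, 3, 1).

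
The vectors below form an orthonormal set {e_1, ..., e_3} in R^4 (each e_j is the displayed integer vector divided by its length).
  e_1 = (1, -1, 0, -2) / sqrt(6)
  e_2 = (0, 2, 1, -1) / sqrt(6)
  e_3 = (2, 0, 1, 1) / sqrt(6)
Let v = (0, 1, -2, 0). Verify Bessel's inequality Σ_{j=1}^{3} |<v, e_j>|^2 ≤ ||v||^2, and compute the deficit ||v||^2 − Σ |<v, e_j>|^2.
Σ |<v, e_j>|^2 = 5/6; ||v||^2 = 5; deficit = 25/6

Write each e_j = u_j / sqrt(<u_j, u_j>) where u_j is the displayed integer vector. Then <v, e_j> = <v, u_j> / sqrt(<u_j, u_j>), so |<v, e_j>|^2 = <v, u_j>^2 / <u_j, u_j>.
Coefficients: <v, e_1> = -1/sqrt(6), <v, e_2> = 0/sqrt(6), <v, e_3> = -2/sqrt(6).
Square and sum: Σ |<v, e_j>|^2 = 5/6.
Compute ||v||^2 = v·v = 5.
Deficit = 5 − 5/6 = 25/6 ≥ 0, confirming Bessel's inequality. (The deficit equals ||v − Σ <v,e_j> e_j||^2, the squared distance from v to span{e_j}.)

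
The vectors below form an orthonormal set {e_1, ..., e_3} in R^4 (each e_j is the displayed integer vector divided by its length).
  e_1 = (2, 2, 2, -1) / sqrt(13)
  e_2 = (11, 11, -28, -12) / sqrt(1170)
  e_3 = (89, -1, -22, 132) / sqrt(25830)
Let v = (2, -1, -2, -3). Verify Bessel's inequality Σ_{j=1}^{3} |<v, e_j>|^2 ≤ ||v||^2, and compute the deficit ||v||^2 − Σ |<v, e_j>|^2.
Σ |<v, e_j>|^2 = 2957/287; ||v||^2 = 18; deficit = 2209/287

Write each e_j = u_j / sqrt(<u_j, u_j>) where u_j is the displayed integer vector. Then <v, e_j> = <v, u_j> / sqrt(<u_j, u_j>), so |<v, e_j>|^2 = <v, u_j>^2 / <u_j, u_j>.
Coefficients: <v, e_1> = 1/sqrt(13), <v, e_2> = 103/sqrt(1170), <v, e_3> = -173/sqrt(25830).
Square and sum: Σ |<v, e_j>|^2 = 2957/287.
Compute ||v||^2 = v·v = 18.
Deficit = 18 − 2957/287 = 2209/287 ≥ 0, confirming Bessel's inequality. (The deficit equals ||v − Σ <v,e_j> e_j||^2, the squared distance from v to span{e_j}.)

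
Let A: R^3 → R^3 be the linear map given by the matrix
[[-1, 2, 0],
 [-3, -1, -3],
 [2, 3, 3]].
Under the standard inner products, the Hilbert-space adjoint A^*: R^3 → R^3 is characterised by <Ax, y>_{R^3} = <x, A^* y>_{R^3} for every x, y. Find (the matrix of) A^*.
A^* = A^T =
[[-1, -3, 2],
 [2, -1, 3],
 [0, -3, 3]]

For real matrices with standard dot products, the defining identity <Ax, y> = <x, A^* y> gives (Ax)^T y = x^T (A^*) y, i.e. x^T A^T y = x^T (A^*) y. Since this holds for all x, y, we must have A^* = A^T. Therefore
A^* =
[[-1, -3, 2],
 [2, -1, 3],
 [0, -3, 3]].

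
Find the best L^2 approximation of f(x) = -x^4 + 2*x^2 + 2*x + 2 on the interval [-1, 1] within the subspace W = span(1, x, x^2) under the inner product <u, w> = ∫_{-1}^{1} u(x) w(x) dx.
g(x) = 8*x^2/7 + 2*x + 73/35

The best approximation g ∈ W is the orthogonal projection of f onto W. Writing g = a_0 + a_1 x + a_2 x^2, the coefficients solve the normal equations G · a = b where
  G_{ij} = <φ_i, φ_j> and b_i = <f, φ_i>, with φ_0 = 1, φ_1 = x, φ_2 = x^2.
G =
  [2, 0, 2/3]
  [0, 2/3, 0]
  [2/3, 0, 2/5],
b = (74/15, 4/3, 194/105).
Solving gives a_0 = 73/35, a_1 = 2, a_2 = 8/7, so
  g(x) = 8*x^2/7 + 2*x + 73/35.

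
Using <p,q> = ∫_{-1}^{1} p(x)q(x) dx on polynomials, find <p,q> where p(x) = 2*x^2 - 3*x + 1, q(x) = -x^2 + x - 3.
<p,q> = -202/15

Expand the product: p(x)·q(x) = -2*x^4 + 5*x^3 - 10*x^2 + 10*x - 3.
∫_{-1}^{1} of each monomial x^k gives [2/(k+1) if k even, 0 if k odd]. Integrating term-by-term (or equivalently evaluating the antiderivative F(x) = -2*x^5/5 + 5*x^4/4 - 10*x^3/3 + 5*x^2 - 3*x at the endpoints):
  F(1) − F(−1) = -29/60 − (779/60) = -202/15.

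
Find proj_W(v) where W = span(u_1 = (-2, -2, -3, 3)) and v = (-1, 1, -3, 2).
proj_W(v) = (-15/13, -15/13, -45/26, 45/26)

Set up U = [u_1 | ... | u_1] ∈ R^(4×1). The projector onto W = col(U) is P = U (U^T U)^(-1) U^T.
Compute U^T U =
  [26],
and U^T v = (15).
Solve U^T U · c = U^T v for the coefficients: c = (15/26). The projection is proj_W(v) = U c.
Check: (v - proj_W(v)) · u_1 = 0  (should be 0).
Result: proj_W(v) = (-15/13, -15/13, -45/26, 45/26).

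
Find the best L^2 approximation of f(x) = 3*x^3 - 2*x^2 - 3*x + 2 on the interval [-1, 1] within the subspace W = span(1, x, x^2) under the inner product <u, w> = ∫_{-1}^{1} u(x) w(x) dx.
g(x) = -2*x^2 - 6*x/5 + 2

The best approximation g ∈ W is the orthogonal projection of f onto W. Writing g = a_0 + a_1 x + a_2 x^2, the coefficients solve the normal equations G · a = b where
  G_{ij} = <φ_i, φ_j> and b_i = <f, φ_i>, with φ_0 = 1, φ_1 = x, φ_2 = x^2.
G =
  [2, 0, 2/3]
  [0, 2/3, 0]
  [2/3, 0, 2/5],
b = (8/3, -4/5, 8/15).
Solving gives a_0 = 2, a_1 = -6/5, a_2 = -2, so
  g(x) = -2*x^2 - 6*x/5 + 2.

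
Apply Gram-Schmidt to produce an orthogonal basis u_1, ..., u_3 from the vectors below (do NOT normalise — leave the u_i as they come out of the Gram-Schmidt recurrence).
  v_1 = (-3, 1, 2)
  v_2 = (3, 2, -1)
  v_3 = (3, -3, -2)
Orthogonal basis:
  u_1 = (-3, 1, 2)
  u_2 = (15/14, 37/14, 2/7)
  u_3 = (6/23, -18/115, 54/115)

Apply the Gram-Schmidt recurrence
  u_1 = v_1
  u_i = v_i − Σ_{j<i} ((v_i · u_j) / (u_j · u_j)) · u_j.

Step by step this gives:
  u_1 = (-3, 1, 2)
  u_2 = (15/14, 37/14, 2/7)
  u_3 = (6/23, -18/115, 54/115)

Orthogonality check:
  u_2 · u_1 = 0 (should be 0)
  u_3 · u_1 = 0 (should be 0)
  u_3 · u_2 = 0 (should be 0)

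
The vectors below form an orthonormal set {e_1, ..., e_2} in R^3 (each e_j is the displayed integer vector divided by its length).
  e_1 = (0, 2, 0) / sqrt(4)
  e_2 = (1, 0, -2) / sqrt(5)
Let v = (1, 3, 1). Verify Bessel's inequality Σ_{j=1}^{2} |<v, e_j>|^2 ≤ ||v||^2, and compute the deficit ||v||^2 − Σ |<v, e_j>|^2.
Σ |<v, e_j>|^2 = 46/5; ||v||^2 = 11; deficit = 9/5

Write each e_j = u_j / sqrt(<u_j, u_j>) where u_j is the displayed integer vector. Then <v, e_j> = <v, u_j> / sqrt(<u_j, u_j>), so |<v, e_j>|^2 = <v, u_j>^2 / <u_j, u_j>.
Coefficients: <v, e_1> = 6/sqrt(4), <v, e_2> = -1/sqrt(5).
Square and sum: Σ |<v, e_j>|^2 = 46/5.
Compute ||v||^2 = v·v = 11.
Deficit = 11 − 46/5 = 9/5 ≥ 0, confirming Bessel's inequality. (The deficit equals ||v − Σ <v,e_j> e_j||^2, the squared distance from v to span{e_j}.)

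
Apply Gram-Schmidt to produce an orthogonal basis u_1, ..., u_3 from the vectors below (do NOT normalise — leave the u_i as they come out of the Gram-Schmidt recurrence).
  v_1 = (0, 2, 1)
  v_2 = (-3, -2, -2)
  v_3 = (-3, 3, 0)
Orthogonal basis:
  u_1 = (0, 2, 1)
  u_2 = (-3, 2/5, -4/5)
  u_3 = (6/49, 9/49, -18/49)

Apply the Gram-Schmidt recurrence
  u_1 = v_1
  u_i = v_i − Σ_{j<i} ((v_i · u_j) / (u_j · u_j)) · u_j.

Step by step this gives:
  u_1 = (0, 2, 1)
  u_2 = (-3, 2/5, -4/5)
  u_3 = (6/49, 9/49, -18/49)

Orthogonality check:
  u_2 · u_1 = 0 (should be 0)
  u_3 · u_1 = 0 (should be 0)
  u_3 · u_2 = 0 (should be 0)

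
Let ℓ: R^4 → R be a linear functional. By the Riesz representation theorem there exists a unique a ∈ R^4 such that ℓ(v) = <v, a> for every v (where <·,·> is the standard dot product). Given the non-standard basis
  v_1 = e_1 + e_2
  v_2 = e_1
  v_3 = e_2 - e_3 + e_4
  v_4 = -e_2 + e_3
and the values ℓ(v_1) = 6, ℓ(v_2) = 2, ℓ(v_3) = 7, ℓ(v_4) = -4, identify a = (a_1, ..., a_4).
a = (2, 4, 0, 3)

Write a = (a_1, ..., a_4) in the standard basis. For each basis vector v_i, ℓ(v_i) = <v_i, a> is a linear equation in the a_j's. Collect the n equations into a matrix system V a = ℓ, where row i of V is v_i (expressed in the standard basis). Since V is invertible (lower-triangular with 1s on the diagonal, up to permutation), solve by back-substitution:
  V =
[[1, 1, 0, 0],
 [1, 0, 0, 0],
 [0, 1, -1, 1],
 [0, -1, 1, 0]]
  V a = (6, 2, 7, -4)
Solving gives a = (2, 4, 0, 3).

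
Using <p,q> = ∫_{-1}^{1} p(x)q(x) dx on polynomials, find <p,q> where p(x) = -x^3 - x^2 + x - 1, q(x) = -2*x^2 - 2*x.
<p,q> = 8/5

Expand the product: p(x)·q(x) = 2*x^5 + 4*x^4 + 2*x.
∫_{-1}^{1} of each monomial x^k gives [2/(k+1) if k even, 0 if k odd]. Integrating term-by-term (or equivalently evaluating the antiderivative F(x) = x^6/3 + 4*x^5/5 + x^2 at the endpoints):
  F(1) − F(−1) = 32/15 − (8/15) = 8/5.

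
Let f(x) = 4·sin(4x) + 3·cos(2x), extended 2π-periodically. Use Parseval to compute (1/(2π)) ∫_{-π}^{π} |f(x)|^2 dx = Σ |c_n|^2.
Σ |c_n|^2 = 25/2

Expand |f|^2 and use orthogonality of {sin(nx), cos(mx)} on [-π, π]:
  ∫_{-π}^{π} sin(nx)^2 dx = π, ∫ cos(mx)^2 dx = π, and cross terms integrate to 0.
So ∫_{-π}^{π} f(x)^2 dx = 4^2 · π + 3^2 · π = (16 + 9)π.
Divide by 2π: (16 + 9)/2 = 25/2.
By Parseval, this equals Σ |c_n|^2.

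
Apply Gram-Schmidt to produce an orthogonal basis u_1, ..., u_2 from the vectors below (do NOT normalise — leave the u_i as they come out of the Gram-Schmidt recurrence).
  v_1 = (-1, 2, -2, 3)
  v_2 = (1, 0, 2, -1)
Orthogonal basis:
  u_1 = (-1, 2, -2, 3)
  u_2 = (5/9, 8/9, 10/9, 1/3)

Apply the Gram-Schmidt recurrence
  u_1 = v_1
  u_i = v_i − Σ_{j<i} ((v_i · u_j) / (u_j · u_j)) · u_j.

Step by step this gives:
  u_1 = (-1, 2, -2, 3)
  u_2 = (5/9, 8/9, 10/9, 1/3)

Orthogonality check:
  u_2 · u_1 = 0 (should be 0)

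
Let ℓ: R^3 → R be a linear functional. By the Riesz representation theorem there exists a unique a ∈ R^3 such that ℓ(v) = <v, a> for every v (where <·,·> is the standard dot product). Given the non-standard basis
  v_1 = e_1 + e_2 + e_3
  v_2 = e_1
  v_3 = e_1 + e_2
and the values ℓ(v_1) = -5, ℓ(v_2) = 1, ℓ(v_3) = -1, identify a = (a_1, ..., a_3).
a = (1, -2, -4)

Write a = (a_1, ..., a_3) in the standard basis. For each basis vector v_i, ℓ(v_i) = <v_i, a> is a linear equation in the a_j's. Collect the n equations into a matrix system V a = ℓ, where row i of V is v_i (expressed in the standard basis). Since V is invertible (lower-triangular with 1s on the diagonal, up to permutation), solve by back-substitution:
  V =
[[1, 1, 1],
 [1, 0, 0],
 [1, 1, 0]]
  V a = (-5, 1, -1)
Solving gives a = (1, -2, -4).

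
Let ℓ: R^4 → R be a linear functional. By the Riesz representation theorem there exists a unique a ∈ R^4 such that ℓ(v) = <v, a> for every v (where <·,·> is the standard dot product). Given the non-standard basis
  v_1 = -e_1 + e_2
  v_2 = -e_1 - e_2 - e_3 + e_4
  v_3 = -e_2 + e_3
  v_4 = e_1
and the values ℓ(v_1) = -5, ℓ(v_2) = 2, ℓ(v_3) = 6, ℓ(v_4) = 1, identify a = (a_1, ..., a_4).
a = (1, -4, 2, 1)

Write a = (a_1, ..., a_4) in the standard basis. For each basis vector v_i, ℓ(v_i) = <v_i, a> is a linear equation in the a_j's. Collect the n equations into a matrix system V a = ℓ, where row i of V is v_i (expressed in the standard basis). Since V is invertible (lower-triangular with 1s on the diagonal, up to permutation), solve by back-substitution:
  V =
[[-1, 1, 0, 0],
 [-1, -1, -1, 1],
 [0, -1, 1, 0],
 [1, 0, 0, 0]]
  V a = (-5, 2, 6, 1)
Solving gives a = (1, -4, 2, 1).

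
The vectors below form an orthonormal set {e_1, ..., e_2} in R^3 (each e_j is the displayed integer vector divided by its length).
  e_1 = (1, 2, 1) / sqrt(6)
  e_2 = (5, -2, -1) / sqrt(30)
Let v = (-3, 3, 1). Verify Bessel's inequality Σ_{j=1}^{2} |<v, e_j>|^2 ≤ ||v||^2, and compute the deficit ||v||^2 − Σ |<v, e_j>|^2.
Σ |<v, e_j>|^2 = 94/5; ||v||^2 = 19; deficit = 1/5

Write each e_j = u_j / sqrt(<u_j, u_j>) where u_j is the displayed integer vector. Then <v, e_j> = <v, u_j> / sqrt(<u_j, u_j>), so |<v, e_j>|^2 = <v, u_j>^2 / <u_j, u_j>.
Coefficients: <v, e_1> = 4/sqrt(6), <v, e_2> = -22/sqrt(30).
Square and sum: Σ |<v, e_j>|^2 = 94/5.
Compute ||v||^2 = v·v = 19.
Deficit = 19 − 94/5 = 1/5 ≥ 0, confirming Bessel's inequality. (The deficit equals ||v − Σ <v,e_j> e_j||^2, the squared distance from v to span{e_j}.)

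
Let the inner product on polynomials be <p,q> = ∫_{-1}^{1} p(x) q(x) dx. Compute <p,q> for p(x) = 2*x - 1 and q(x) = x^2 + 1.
<p,q> = -8/3

Expand the product: p(x)·q(x) = 2*x^3 - x^2 + 2*x - 1.
∫_{-1}^{1} of each monomial x^k gives [2/(k+1) if k even, 0 if k odd]. Integrating term-by-term (or equivalently evaluating the antiderivative F(x) = x^4/2 - x^3/3 + x^2 - x at the endpoints):
  F(1) − F(−1) = 1/6 − (17/6) = -8/3.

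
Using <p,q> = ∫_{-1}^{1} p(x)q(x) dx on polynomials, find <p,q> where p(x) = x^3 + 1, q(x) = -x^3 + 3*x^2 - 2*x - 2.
<p,q> = -108/35

Expand the product: p(x)·q(x) = -x^6 + 3*x^5 - 2*x^4 - 3*x^3 + 3*x^2 - 2*x - 2.
∫_{-1}^{1} of each monomial x^k gives [2/(k+1) if k even, 0 if k odd]. Integrating term-by-term (or equivalently evaluating the antiderivative F(x) = -x^7/7 + x^6/2 - 2*x^5/5 - 3*x^4/4 + x^3 - x^2 - 2*x at the endpoints):
  F(1) − F(−1) = -391/140 − (41/140) = -108/35.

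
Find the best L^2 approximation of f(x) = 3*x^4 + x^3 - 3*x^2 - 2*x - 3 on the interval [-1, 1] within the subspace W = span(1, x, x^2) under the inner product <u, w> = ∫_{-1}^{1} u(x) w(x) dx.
g(x) = -3*x^2/7 - 7*x/5 - 114/35

The best approximation g ∈ W is the orthogonal projection of f onto W. Writing g = a_0 + a_1 x + a_2 x^2, the coefficients solve the normal equations G · a = b where
  G_{ij} = <φ_i, φ_j> and b_i = <f, φ_i>, with φ_0 = 1, φ_1 = x, φ_2 = x^2.
G =
  [2, 0, 2/3]
  [0, 2/3, 0]
  [2/3, 0, 2/5],
b = (-34/5, -14/15, -82/35).
Solving gives a_0 = -114/35, a_1 = -7/5, a_2 = -3/7, so
  g(x) = -3*x^2/7 - 7*x/5 - 114/35.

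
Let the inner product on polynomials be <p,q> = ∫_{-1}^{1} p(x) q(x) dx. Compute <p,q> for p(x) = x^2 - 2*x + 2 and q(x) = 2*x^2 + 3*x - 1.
<p,q> = -26/5

Expand the product: p(x)·q(x) = 2*x^4 - x^3 - 3*x^2 + 8*x - 2.
∫_{-1}^{1} of each monomial x^k gives [2/(k+1) if k even, 0 if k odd]. Integrating term-by-term (or equivalently evaluating the antiderivative F(x) = 2*x^5/5 - x^4/4 - x^3 + 4*x^2 - 2*x at the endpoints):
  F(1) − F(−1) = 23/20 − (127/20) = -26/5.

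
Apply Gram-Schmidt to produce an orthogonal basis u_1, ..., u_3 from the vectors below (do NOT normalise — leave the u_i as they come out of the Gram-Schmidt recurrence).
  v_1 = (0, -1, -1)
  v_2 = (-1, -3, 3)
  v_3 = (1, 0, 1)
Orthogonal basis:
  u_1 = (0, -1, -1)
  u_2 = (-1, -3, 3)
  u_3 = (21/19, -7/38, 7/38)

Apply the Gram-Schmidt recurrence
  u_1 = v_1
  u_i = v_i − Σ_{j<i} ((v_i · u_j) / (u_j · u_j)) · u_j.

Step by step this gives:
  u_1 = (0, -1, -1)
  u_2 = (-1, -3, 3)
  u_3 = (21/19, -7/38, 7/38)

Orthogonality check:
  u_2 · u_1 = 0 (should be 0)
  u_3 · u_1 = 0 (should be 0)
  u_3 · u_2 = 0 (should be 0)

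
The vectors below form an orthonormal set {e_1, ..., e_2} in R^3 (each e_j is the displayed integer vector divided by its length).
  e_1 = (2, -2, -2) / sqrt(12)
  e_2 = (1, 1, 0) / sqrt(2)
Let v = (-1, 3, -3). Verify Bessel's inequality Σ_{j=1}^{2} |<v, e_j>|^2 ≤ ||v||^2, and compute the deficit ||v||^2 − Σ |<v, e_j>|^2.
Σ |<v, e_j>|^2 = 7/3; ||v||^2 = 19; deficit = 50/3

Write each e_j = u_j / sqrt(<u_j, u_j>) where u_j is the displayed integer vector. Then <v, e_j> = <v, u_j> / sqrt(<u_j, u_j>), so |<v, e_j>|^2 = <v, u_j>^2 / <u_j, u_j>.
Coefficients: <v, e_1> = -2/sqrt(12), <v, e_2> = 2/sqrt(2).
Square and sum: Σ |<v, e_j>|^2 = 7/3.
Compute ||v||^2 = v·v = 19.
Deficit = 19 − 7/3 = 50/3 ≥ 0, confirming Bessel's inequality. (The deficit equals ||v − Σ <v,e_j> e_j||^2, the squared distance from v to span{e_j}.)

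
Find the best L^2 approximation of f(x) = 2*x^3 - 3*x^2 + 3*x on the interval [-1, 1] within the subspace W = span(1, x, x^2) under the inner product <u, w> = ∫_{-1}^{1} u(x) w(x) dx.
g(x) = -3*x^2 + 21*x/5

The best approximation g ∈ W is the orthogonal projection of f onto W. Writing g = a_0 + a_1 x + a_2 x^2, the coefficients solve the normal equations G · a = b where
  G_{ij} = <φ_i, φ_j> and b_i = <f, φ_i>, with φ_0 = 1, φ_1 = x, φ_2 = x^2.
G =
  [2, 0, 2/3]
  [0, 2/3, 0]
  [2/3, 0, 2/5],
b = (-2, 14/5, -6/5).
Solving gives a_0 = 0, a_1 = 21/5, a_2 = -3, so
  g(x) = -3*x^2 + 21*x/5.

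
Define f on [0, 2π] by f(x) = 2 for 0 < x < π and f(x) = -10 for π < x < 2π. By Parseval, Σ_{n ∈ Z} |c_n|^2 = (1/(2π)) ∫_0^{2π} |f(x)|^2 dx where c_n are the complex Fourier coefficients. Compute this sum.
Σ |c_n|^2 = 52

Parseval equates the L^2 energy of f (normalised by 1/(2π)) with the ℓ^2 sum of its Fourier coefficients: (1/(2π)) ∫_0^{2π} |f|^2 = Σ |c_n|^2.
Compute the left side: (1/(2π)) [∫_0^π 2^2 dx + ∫_π^{2π} (-10)^2 dx] = (1/(2π)) · (4π + 100π) = (4 + 100)/2 = 52.
So Σ_{n ∈ Z} |c_n|^2 = 52.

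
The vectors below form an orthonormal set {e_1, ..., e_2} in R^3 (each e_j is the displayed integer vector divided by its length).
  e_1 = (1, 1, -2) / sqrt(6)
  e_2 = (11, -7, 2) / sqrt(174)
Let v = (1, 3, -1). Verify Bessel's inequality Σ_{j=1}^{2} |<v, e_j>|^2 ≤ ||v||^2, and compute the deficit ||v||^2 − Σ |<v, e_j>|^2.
Σ |<v, e_j>|^2 = 198/29; ||v||^2 = 11; deficit = 121/29

Write each e_j = u_j / sqrt(<u_j, u_j>) where u_j is the displayed integer vector. Then <v, e_j> = <v, u_j> / sqrt(<u_j, u_j>), so |<v, e_j>|^2 = <v, u_j>^2 / <u_j, u_j>.
Coefficients: <v, e_1> = 6/sqrt(6), <v, e_2> = -12/sqrt(174).
Square and sum: Σ |<v, e_j>|^2 = 198/29.
Compute ||v||^2 = v·v = 11.
Deficit = 11 − 198/29 = 121/29 ≥ 0, confirming Bessel's inequality. (The deficit equals ||v − Σ <v,e_j> e_j||^2, the squared distance from v to span{e_j}.)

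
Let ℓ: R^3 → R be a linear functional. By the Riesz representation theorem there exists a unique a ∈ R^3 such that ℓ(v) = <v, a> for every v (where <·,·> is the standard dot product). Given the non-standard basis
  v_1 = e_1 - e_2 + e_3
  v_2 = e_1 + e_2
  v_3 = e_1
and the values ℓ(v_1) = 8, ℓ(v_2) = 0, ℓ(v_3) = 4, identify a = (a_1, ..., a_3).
a = (4, -4, 0)

Write a = (a_1, ..., a_3) in the standard basis. For each basis vector v_i, ℓ(v_i) = <v_i, a> is a linear equation in the a_j's. Collect the n equations into a matrix system V a = ℓ, where row i of V is v_i (expressed in the standard basis). Since V is invertible (lower-triangular with 1s on the diagonal, up to permutation), solve by back-substitution:
  V =
[[1, -1, 1],
 [1, 1, 0],
 [1, 0, 0]]
  V a = (8, 0, 4)
Solving gives a = (4, -4, 0).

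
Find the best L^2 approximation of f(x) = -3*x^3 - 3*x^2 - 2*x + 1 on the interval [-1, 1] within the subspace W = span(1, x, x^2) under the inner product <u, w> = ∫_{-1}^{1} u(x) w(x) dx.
g(x) = -3*x^2 - 19*x/5 + 1

The best approximation g ∈ W is the orthogonal projection of f onto W. Writing g = a_0 + a_1 x + a_2 x^2, the coefficients solve the normal equations G · a = b where
  G_{ij} = <φ_i, φ_j> and b_i = <f, φ_i>, with φ_0 = 1, φ_1 = x, φ_2 = x^2.
G =
  [2, 0, 2/3]
  [0, 2/3, 0]
  [2/3, 0, 2/5],
b = (0, -38/15, -8/15).
Solving gives a_0 = 1, a_1 = -19/5, a_2 = -3, so
  g(x) = -3*x^2 - 19*x/5 + 1.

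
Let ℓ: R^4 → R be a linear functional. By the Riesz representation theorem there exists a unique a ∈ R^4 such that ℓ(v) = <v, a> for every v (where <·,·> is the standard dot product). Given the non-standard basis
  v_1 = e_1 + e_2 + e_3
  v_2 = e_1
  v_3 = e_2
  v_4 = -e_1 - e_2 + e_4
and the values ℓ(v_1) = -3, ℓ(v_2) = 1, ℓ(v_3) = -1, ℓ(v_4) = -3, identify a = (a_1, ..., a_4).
a = (1, -1, -3, -3)

Write a = (a_1, ..., a_4) in the standard basis. For each basis vector v_i, ℓ(v_i) = <v_i, a> is a linear equation in the a_j's. Collect the n equations into a matrix system V a = ℓ, where row i of V is v_i (expressed in the standard basis). Since V is invertible (lower-triangular with 1s on the diagonal, up to permutation), solve by back-substitution:
  V =
[[1, 1, 1, 0],
 [1, 0, 0, 0],
 [0, 1, 0, 0],
 [-1, -1, 0, 1]]
  V a = (-3, 1, -1, -3)
Solving gives a = (1, -1, -3, -3).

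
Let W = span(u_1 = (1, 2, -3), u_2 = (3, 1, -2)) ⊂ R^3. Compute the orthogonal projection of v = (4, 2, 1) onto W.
proj_W(v) = (277/75, -11/75, -8/15)

Set up U = [u_1 | ... | u_2] ∈ R^(3×2). The projector onto W = col(U) is P = U (U^T U)^(-1) U^T.
Compute U^T U =
  [14, 11]
  [11, 14],
and U^T v = (5, 12).
Solve U^T U · c = U^T v for the coefficients: c = (-62/75, 113/75). The projection is proj_W(v) = U c.
Check: (v - proj_W(v)) · u_1 = 0  (should be 0).
Check: (v - proj_W(v)) · u_2 = 0  (should be 0).
Result: proj_W(v) = (277/75, -11/75, -8/15).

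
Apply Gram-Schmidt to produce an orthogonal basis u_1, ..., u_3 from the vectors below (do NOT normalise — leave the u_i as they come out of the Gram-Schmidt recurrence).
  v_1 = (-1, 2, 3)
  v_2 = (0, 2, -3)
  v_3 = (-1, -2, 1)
Orthogonal basis:
  u_1 = (-1, 2, 3)
  u_2 = (-5/14, 19/7, -27/14)
  u_3 = (-192/157, -48/157, -32/157)

Apply the Gram-Schmidt recurrence
  u_1 = v_1
  u_i = v_i − Σ_{j<i} ((v_i · u_j) / (u_j · u_j)) · u_j.

Step by step this gives:
  u_1 = (-1, 2, 3)
  u_2 = (-5/14, 19/7, -27/14)
  u_3 = (-192/157, -48/157, -32/157)

Orthogonality check:
  u_2 · u_1 = 0 (should be 0)
  u_3 · u_1 = 0 (should be 0)
  u_3 · u_2 = 0 (should be 0)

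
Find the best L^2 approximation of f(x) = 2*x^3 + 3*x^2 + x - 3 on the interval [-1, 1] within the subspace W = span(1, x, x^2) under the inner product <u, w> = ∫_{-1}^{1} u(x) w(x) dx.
g(x) = 3*x^2 + 11*x/5 - 3

The best approximation g ∈ W is the orthogonal projection of f onto W. Writing g = a_0 + a_1 x + a_2 x^2, the coefficients solve the normal equations G · a = b where
  G_{ij} = <φ_i, φ_j> and b_i = <f, φ_i>, with φ_0 = 1, φ_1 = x, φ_2 = x^2.
G =
  [2, 0, 2/3]
  [0, 2/3, 0]
  [2/3, 0, 2/5],
b = (-4, 22/15, -4/5).
Solving gives a_0 = -3, a_1 = 11/5, a_2 = 3, so
  g(x) = 3*x^2 + 11*x/5 - 3.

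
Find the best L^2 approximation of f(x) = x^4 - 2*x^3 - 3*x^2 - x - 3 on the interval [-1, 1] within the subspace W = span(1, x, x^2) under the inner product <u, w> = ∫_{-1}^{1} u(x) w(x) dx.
g(x) = -15*x^2/7 - 11*x/5 - 108/35

The best approximation g ∈ W is the orthogonal projection of f onto W. Writing g = a_0 + a_1 x + a_2 x^2, the coefficients solve the normal equations G · a = b where
  G_{ij} = <φ_i, φ_j> and b_i = <f, φ_i>, with φ_0 = 1, φ_1 = x, φ_2 = x^2.
G =
  [2, 0, 2/3]
  [0, 2/3, 0]
  [2/3, 0, 2/5],
b = (-38/5, -22/15, -102/35).
Solving gives a_0 = -108/35, a_1 = -11/5, a_2 = -15/7, so
  g(x) = -15*x^2/7 - 11*x/5 - 108/35.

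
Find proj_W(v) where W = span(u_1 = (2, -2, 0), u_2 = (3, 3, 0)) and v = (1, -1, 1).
proj_W(v) = (1, -1, 0)

Set up U = [u_1 | ... | u_2] ∈ R^(3×2). The projector onto W = col(U) is P = U (U^T U)^(-1) U^T.
Compute U^T U =
  [8, 0]
  [0, 18],
and U^T v = (4, 0).
Solve U^T U · c = U^T v for the coefficients: c = (1/2, 0). The projection is proj_W(v) = U c.
Check: (v - proj_W(v)) · u_1 = 0  (should be 0).
Check: (v - proj_W(v)) · u_2 = 0  (should be 0).
Result: proj_W(v) = (1, -1, 0).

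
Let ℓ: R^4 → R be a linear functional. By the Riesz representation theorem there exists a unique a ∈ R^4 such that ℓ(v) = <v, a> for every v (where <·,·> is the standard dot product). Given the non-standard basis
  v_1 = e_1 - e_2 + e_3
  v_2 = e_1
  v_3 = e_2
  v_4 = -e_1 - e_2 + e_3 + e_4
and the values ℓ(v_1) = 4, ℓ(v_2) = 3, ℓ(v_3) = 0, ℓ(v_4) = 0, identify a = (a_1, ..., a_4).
a = (3, 0, 1, 2)

Write a = (a_1, ..., a_4) in the standard basis. For each basis vector v_i, ℓ(v_i) = <v_i, a> is a linear equation in the a_j's. Collect the n equations into a matrix system V a = ℓ, where row i of V is v_i (expressed in the standard basis). Since V is invertible (lower-triangular with 1s on the diagonal, up to permutation), solve by back-substitution:
  V =
[[1, -1, 1, 0],
 [1, 0, 0, 0],
 [0, 1, 0, 0],
 [-1, -1, 1, 1]]
  V a = (4, 3, 0, 0)
Solving gives a = (3, 0, 1, 2).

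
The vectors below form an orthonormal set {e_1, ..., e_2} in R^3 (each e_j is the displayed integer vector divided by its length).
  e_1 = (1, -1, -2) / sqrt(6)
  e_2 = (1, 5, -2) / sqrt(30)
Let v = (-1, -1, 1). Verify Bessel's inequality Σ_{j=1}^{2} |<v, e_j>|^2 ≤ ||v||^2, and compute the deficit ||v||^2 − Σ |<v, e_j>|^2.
Σ |<v, e_j>|^2 = 14/5; ||v||^2 = 3; deficit = 1/5

Write each e_j = u_j / sqrt(<u_j, u_j>) where u_j is the displayed integer vector. Then <v, e_j> = <v, u_j> / sqrt(<u_j, u_j>), so |<v, e_j>|^2 = <v, u_j>^2 / <u_j, u_j>.
Coefficients: <v, e_1> = -2/sqrt(6), <v, e_2> = -8/sqrt(30).
Square and sum: Σ |<v, e_j>|^2 = 14/5.
Compute ||v||^2 = v·v = 3.
Deficit = 3 − 14/5 = 1/5 ≥ 0, confirming Bessel's inequality. (The deficit equals ||v − Σ <v,e_j> e_j||^2, the squared distance from v to span{e_j}.)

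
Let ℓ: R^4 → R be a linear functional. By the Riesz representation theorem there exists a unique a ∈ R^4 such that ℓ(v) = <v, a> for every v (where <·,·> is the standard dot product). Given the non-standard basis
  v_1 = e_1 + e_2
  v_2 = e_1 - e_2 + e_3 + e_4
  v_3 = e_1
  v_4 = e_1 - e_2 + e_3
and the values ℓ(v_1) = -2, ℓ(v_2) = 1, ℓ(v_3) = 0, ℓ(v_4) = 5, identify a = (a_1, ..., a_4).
a = (0, -2, 3, -4)

Write a = (a_1, ..., a_4) in the standard basis. For each basis vector v_i, ℓ(v_i) = <v_i, a> is a linear equation in the a_j's. Collect the n equations into a matrix system V a = ℓ, where row i of V is v_i (expressed in the standard basis). Since V is invertible (lower-triangular with 1s on the diagonal, up to permutation), solve by back-substitution:
  V =
[[1, 1, 0, 0],
 [1, -1, 1, 1],
 [1, 0, 0, 0],
 [1, -1, 1, 0]]
  V a = (-2, 1, 0, 5)
Solving gives a = (0, -2, 3, -4).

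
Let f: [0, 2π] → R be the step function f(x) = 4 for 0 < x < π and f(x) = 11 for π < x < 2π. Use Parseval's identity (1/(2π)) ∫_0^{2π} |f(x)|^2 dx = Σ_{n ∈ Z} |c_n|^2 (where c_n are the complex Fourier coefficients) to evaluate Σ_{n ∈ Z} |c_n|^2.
Σ |c_n|^2 = 137/2

Parseval equates the L^2 energy of f (normalised by 1/(2π)) with the ℓ^2 sum of its Fourier coefficients: (1/(2π)) ∫_0^{2π} |f|^2 = Σ |c_n|^2.
Compute the left side: (1/(2π)) [∫_0^π 4^2 dx + ∫_π^{2π} 11^2 dx] = (1/(2π)) · (16π + 121π) = (16 + 121)/2 = 137/2.
So Σ_{n ∈ Z} |c_n|^2 = 137/2.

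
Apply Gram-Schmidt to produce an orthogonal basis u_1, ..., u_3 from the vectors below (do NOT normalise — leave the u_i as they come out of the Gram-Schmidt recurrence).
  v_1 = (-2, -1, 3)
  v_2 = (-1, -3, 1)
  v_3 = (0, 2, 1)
Orthogonal basis:
  u_1 = (-2, -1, 3)
  u_2 = (1/7, -17/7, -5/7)
  u_3 = (4/15, -1/30, 1/6)

Apply the Gram-Schmidt recurrence
  u_1 = v_1
  u_i = v_i − Σ_{j<i} ((v_i · u_j) / (u_j · u_j)) · u_j.

Step by step this gives:
  u_1 = (-2, -1, 3)
  u_2 = (1/7, -17/7, -5/7)
  u_3 = (4/15, -1/30, 1/6)

Orthogonality check:
  u_2 · u_1 = 0 (should be 0)
  u_3 · u_1 = 0 (should be 0)
  u_3 · u_2 = 0 (should be 0)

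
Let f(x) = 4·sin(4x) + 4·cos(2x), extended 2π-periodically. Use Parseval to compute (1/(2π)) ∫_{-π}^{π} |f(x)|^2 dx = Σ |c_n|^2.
Σ |c_n|^2 = 16

Expand |f|^2 and use orthogonality of {sin(nx), cos(mx)} on [-π, π]:
  ∫_{-π}^{π} sin(nx)^2 dx = π, ∫ cos(mx)^2 dx = π, and cross terms integrate to 0.
So ∫_{-π}^{π} f(x)^2 dx = 4^2 · π + 4^2 · π = (16 + 16)π.
Divide by 2π: (16 + 16)/2 = 16.
By Parseval, this equals Σ |c_n|^2.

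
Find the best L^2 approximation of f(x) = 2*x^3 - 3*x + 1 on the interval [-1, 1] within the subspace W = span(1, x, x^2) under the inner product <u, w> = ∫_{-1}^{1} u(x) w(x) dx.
g(x) = 1 - 9*x/5

The best approximation g ∈ W is the orthogonal projection of f onto W. Writing g = a_0 + a_1 x + a_2 x^2, the coefficients solve the normal equations G · a = b where
  G_{ij} = <φ_i, φ_j> and b_i = <f, φ_i>, with φ_0 = 1, φ_1 = x, φ_2 = x^2.
G =
  [2, 0, 2/3]
  [0, 2/3, 0]
  [2/3, 0, 2/5],
b = (2, -6/5, 2/3).
Solving gives a_0 = 1, a_1 = -9/5, a_2 = 0, so
  g(x) = 1 - 9*x/5.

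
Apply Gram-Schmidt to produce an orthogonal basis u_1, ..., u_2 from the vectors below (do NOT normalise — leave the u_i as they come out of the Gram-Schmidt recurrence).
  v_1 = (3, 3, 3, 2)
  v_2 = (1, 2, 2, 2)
Orthogonal basis:
  u_1 = (3, 3, 3, 2)
  u_2 = (-26/31, 5/31, 5/31, 24/31)

Apply the Gram-Schmidt recurrence
  u_1 = v_1
  u_i = v_i − Σ_{j<i} ((v_i · u_j) / (u_j · u_j)) · u_j.

Step by step this gives:
  u_1 = (3, 3, 3, 2)
  u_2 = (-26/31, 5/31, 5/31, 24/31)

Orthogonality check:
  u_2 · u_1 = 0 (should be 0)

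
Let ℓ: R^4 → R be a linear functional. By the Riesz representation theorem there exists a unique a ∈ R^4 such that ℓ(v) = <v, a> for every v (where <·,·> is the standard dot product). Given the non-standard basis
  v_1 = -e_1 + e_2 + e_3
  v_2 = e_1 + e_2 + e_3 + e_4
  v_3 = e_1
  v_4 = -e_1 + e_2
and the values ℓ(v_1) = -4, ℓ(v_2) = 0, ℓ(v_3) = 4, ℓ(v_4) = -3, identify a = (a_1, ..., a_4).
a = (4, 1, -1, -4)

Write a = (a_1, ..., a_4) in the standard basis. For each basis vector v_i, ℓ(v_i) = <v_i, a> is a linear equation in the a_j's. Collect the n equations into a matrix system V a = ℓ, where row i of V is v_i (expressed in the standard basis). Since V is invertible (lower-triangular with 1s on the diagonal, up to permutation), solve by back-substitution:
  V =
[[-1, 1, 1, 0],
 [1, 1, 1, 1],
 [1, 0, 0, 0],
 [-1, 1, 0, 0]]
  V a = (-4, 0, 4, -3)
Solving gives a = (4, 1, -1, -4).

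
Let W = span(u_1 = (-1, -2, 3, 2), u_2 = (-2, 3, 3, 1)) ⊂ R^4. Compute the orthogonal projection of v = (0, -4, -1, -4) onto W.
proj_W(v) = (578/365, -1091/365, -771/365, -193/365)

Set up U = [u_1 | ... | u_2] ∈ R^(4×2). The projector onto W = col(U) is P = U (U^T U)^(-1) U^T.
Compute U^T U =
  [18, 7]
  [7, 23],
and U^T v = (-3, -19).
Solve U^T U · c = U^T v for the coefficients: c = (64/365, -321/365). The projection is proj_W(v) = U c.
Check: (v - proj_W(v)) · u_1 = 0  (should be 0).
Check: (v - proj_W(v)) · u_2 = 0  (should be 0).
Result: proj_W(v) = (578/365, -1091/365, -771/365, -193/365).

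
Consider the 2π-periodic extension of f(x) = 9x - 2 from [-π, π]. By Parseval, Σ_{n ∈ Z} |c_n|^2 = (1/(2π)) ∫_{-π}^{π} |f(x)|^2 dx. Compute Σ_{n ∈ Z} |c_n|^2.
Σ |c_n|^2 = 27π^2 + 4

Expand and integrate term by term over [-π, π]:
  ∫ (9x)^2 dx = 81·(2π^3/3); ∫ 2·9·(-2)·x dx = 0 (odd integrand); ∫ (-2)^2 dx = 4·2π.
So (1/(2π)) ∫_{-π}^{π} (9x - 2)^2 dx = 81π^2/3 + 4 = 27π^2 + 4.
Parseval ⇒ Σ |c_n|^2 = 27π^2 + 4.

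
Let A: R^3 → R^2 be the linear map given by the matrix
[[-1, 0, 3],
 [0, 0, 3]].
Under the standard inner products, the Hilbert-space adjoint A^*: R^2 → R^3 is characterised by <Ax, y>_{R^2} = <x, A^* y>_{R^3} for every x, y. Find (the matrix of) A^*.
A^* = A^T =
[[-1, 0],
 [0, 0],
 [3, 3]]

For real matrices with standard dot products, the defining identity <Ax, y> = <x, A^* y> gives (Ax)^T y = x^T (A^*) y, i.e. x^T A^T y = x^T (A^*) y. Since this holds for all x, y, we must have A^* = A^T. Therefore
A^* =
[[-1, 0],
 [0, 0],
 [3, 3]].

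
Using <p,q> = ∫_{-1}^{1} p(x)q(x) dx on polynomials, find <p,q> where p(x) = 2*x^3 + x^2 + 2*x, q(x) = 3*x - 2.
<p,q> = 76/15

Expand the product: p(x)·q(x) = 6*x^4 - x^3 + 4*x^2 - 4*x.
∫_{-1}^{1} of each monomial x^k gives [2/(k+1) if k even, 0 if k odd]. Integrating term-by-term (or equivalently evaluating the antiderivative F(x) = 6*x^5/5 - x^4/4 + 4*x^3/3 - 2*x^2 at the endpoints):
  F(1) − F(−1) = 17/60 − (-287/60) = 76/15.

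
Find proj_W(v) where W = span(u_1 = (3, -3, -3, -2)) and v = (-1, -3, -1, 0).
proj_W(v) = (27/31, -27/31, -27/31, -18/31)

Set up U = [u_1 | ... | u_1] ∈ R^(4×1). The projector onto W = col(U) is P = U (U^T U)^(-1) U^T.
Compute U^T U =
  [31],
and U^T v = (9).
Solve U^T U · c = U^T v for the coefficients: c = (9/31). The projection is proj_W(v) = U c.
Check: (v - proj_W(v)) · u_1 = 0  (should be 0).
Result: proj_W(v) = (27/31, -27/31, -27/31, -18/31).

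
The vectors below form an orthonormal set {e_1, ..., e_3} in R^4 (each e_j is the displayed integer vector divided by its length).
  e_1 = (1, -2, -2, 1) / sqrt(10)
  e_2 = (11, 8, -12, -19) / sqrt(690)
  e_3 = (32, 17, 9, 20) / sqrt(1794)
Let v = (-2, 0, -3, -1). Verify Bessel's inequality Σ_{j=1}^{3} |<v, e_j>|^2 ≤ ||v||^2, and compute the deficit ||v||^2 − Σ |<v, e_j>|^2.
Σ |<v, e_j>|^2 = 243/26; ||v||^2 = 14; deficit = 121/26

Write each e_j = u_j / sqrt(<u_j, u_j>) where u_j is the displayed integer vector. Then <v, e_j> = <v, u_j> / sqrt(<u_j, u_j>), so |<v, e_j>|^2 = <v, u_j>^2 / <u_j, u_j>.
Coefficients: <v, e_1> = 3/sqrt(10), <v, e_2> = 33/sqrt(690), <v, e_3> = -111/sqrt(1794).
Square and sum: Σ |<v, e_j>|^2 = 243/26.
Compute ||v||^2 = v·v = 14.
Deficit = 14 − 243/26 = 121/26 ≥ 0, confirming Bessel's inequality. (The deficit equals ||v − Σ <v,e_j> e_j||^2, the squared distance from v to span{e_j}.)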